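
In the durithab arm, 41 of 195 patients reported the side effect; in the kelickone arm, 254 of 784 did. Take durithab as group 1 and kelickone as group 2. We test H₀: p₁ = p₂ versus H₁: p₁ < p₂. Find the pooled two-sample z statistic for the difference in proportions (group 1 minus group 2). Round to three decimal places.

p̂₁ = 41/195 ≈ 0.21026, p̂₂ = 254/784 ≈ 0.32398.
Pooled p̂ = (41+254)/(195+784) = 295/979 = 0.30133.
SE = √(p̂(1−p̂)(1/n₁+1/n₂)) = √(0.30133·0.69867·0.00640372) = √(0.00134817) = 0.03672.
z = (0.21026 − 0.32398)/0.03672 = -0.11372/0.03672 = -3.097.
p-value = P(Z < -3.097) ≈ 0.0010.

z = -3.097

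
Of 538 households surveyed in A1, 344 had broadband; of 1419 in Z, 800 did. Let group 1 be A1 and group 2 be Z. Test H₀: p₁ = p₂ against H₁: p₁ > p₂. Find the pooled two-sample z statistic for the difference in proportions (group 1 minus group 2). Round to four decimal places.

z = 3.0311

p̂₁ = 344/538 ≈ 0.639405, p̂₂ = 800/1419 ≈ 0.563777.
Pooled p̂ = (344+800)/(538+1419) = 1144/1957 = 0.584568.
SE = √(p̂(1−p̂)(1/n₁+1/n₂)) = √(0.584568·0.415432·0.00256346) = √(0.000622531) = 0.024951.
z = (0.639405 − 0.563777)/0.024951 = 0.075628/0.024951 = 3.0311.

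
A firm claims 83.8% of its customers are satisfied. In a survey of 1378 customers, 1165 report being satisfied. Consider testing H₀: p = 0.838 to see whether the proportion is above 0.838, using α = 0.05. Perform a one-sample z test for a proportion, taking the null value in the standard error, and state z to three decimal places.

z = 0.748

p̂ = 1165/1378 ≈ 0.84543.
Standard error under H₀: √(0.838×0.162/1378) = 0.00993.
z = (0.84543 − 0.838)/0.00993 = 0.00743/0.00993 = 0.748.
p-value = P(Z > 0.748) ≈ 0.2271; since p > α = 0.05, fail to reject H₀.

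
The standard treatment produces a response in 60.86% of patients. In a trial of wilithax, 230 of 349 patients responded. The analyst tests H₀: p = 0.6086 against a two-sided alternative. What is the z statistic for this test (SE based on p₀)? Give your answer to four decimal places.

p̂ = 230/349 ≈ 0.6590258.
SE = √(p₀(1−p₀)/n) = √(0.23821/349) = 0.0261254.
z = (0.6590258 − 0.6086)/0.0261254 = 0.0504258/0.0261254 = 1.9301.

z = 1.9301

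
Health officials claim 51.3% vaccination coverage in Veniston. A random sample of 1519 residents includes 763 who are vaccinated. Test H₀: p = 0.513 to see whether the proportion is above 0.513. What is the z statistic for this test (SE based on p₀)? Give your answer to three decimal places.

z = -0.834

p̂ = 763/1519 = 0.502304.
Under H₀, SE = √(0.513·0.487/1519) = √(0.000164471) = 0.012825.
z = (0.502304 − 0.513)/0.012825 = -0.010696/0.012825 = -0.834.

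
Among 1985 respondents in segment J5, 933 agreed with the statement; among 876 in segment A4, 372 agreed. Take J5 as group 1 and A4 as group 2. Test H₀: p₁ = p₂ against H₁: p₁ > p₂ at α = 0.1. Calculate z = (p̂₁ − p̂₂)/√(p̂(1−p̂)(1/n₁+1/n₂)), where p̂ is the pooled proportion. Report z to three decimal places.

z = 2.246

p̂₁ = 933/1985 = 0.47003, p̂₂ = 372/876 = 0.42466.
Pooled p̂ = (933+372)/(1985+876) = 1305/2861 = 0.45613.
SE = √(p̂(1−p̂)(1/n₁+1/n₂)) = √(0.45613·0.54387·0.00164533) = √(0.000408167) = 0.02020.
z = (0.47003 − 0.42466)/0.02020 = 0.04537/0.02020 = 2.246.
p-value = P(Z > 2.246) ≈ 0.0124. With α = 0.1, reject H₀.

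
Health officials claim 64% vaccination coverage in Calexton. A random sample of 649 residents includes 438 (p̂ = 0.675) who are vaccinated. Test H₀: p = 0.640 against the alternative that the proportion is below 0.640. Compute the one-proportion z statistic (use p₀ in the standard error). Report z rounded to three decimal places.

p̂ = 438/649 = 0.67488.
SE = √(p₀(1−p₀)/n) = √(0.2304/649) = 0.01884.
z = (0.67488 − 0.64)/0.01884 = 0.03488/0.01884 = 1.851.
p-value = P(Z < 1.851) ≈ 0.9679.

z = 1.851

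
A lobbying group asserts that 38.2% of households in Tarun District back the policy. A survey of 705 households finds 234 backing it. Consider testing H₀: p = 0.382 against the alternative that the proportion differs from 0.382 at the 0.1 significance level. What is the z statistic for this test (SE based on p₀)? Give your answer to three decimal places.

z = -2.737

p̂ = 234/705 = 0.33191.
Under H₀, SE = √(0.382·0.618/705) = √(0.00033486) = 0.01830.
z = (0.33191 − 0.382)/0.01830 = -0.05009/0.01830 = -2.737.
Two-sided p-value ≈ 2·Φ(−2.737) = 0.0062, so at α = 0.1 we reject H₀.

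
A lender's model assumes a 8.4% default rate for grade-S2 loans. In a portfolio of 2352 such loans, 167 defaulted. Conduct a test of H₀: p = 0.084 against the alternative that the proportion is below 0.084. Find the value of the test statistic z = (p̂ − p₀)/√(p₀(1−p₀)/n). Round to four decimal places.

z = -2.2723

p̂ = 167/2352 ≈ 0.0710034.
SE = √(p₀(1−p₀)/n) = √(0.076944/2352) = 0.0057196.
z = (0.0710034 − 0.084)/0.0057196 = -0.0129966/0.0057196 = -2.2723.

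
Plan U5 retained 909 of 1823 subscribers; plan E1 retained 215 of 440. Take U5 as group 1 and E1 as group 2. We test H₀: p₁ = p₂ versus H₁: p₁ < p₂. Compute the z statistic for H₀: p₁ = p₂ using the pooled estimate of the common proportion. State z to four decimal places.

z = 0.3763

p̂₁ = 909/1823 ≈ 0.498629, p̂₂ = 215/440 ≈ 0.488636.
Pooled p̂ = (909+215)/(1823+440) = 1124/2263 = 0.496686.
SE = √(p̂(1−p̂)(1/n₁+1/n₂)) = √(0.496686·0.503314·0.00282127) = √(0.000705287) = 0.026557.
z = (0.498629 − 0.488636)/0.026557 = 0.009993/0.026557 = 0.3763.
p-value = P(Z < 0.376) ≈ 0.6466.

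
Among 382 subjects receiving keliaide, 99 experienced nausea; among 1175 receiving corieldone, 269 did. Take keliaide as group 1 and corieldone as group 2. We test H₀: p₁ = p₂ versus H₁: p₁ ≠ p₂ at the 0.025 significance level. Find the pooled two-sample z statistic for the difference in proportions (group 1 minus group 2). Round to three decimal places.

z = 1.208

p̂₁ = 99/382 = 0.25916, p̂₂ = 269/1175 = 0.22894.
Pooled p̂ = (99+269)/(382+1175) = 368/1557 = 0.23635.
SE = √(0.18049 × 0.00346886) = 0.02502.
z = (0.25916 − 0.22894)/0.02502 = 0.03022/0.02502 = 1.208.
Two-sided p-value ≈ 2·Φ(−1.208) = 0.2271; since p > α = 0.025, fail to reject H₀.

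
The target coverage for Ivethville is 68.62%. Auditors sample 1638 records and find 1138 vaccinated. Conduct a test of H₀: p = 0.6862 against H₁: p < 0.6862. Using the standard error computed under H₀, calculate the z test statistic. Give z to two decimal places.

p̂ = 1138/1638 = 0.69475.
Under H₀, SE = √(0.6862·0.3138/1638) = √(0.000131459) = 0.01147.
z = (0.69475 − 0.6862)/0.01147 = 0.00855/0.01147 = 0.75.
p-value = P(Z < 0.746) ≈ 0.7721.

z = 0.75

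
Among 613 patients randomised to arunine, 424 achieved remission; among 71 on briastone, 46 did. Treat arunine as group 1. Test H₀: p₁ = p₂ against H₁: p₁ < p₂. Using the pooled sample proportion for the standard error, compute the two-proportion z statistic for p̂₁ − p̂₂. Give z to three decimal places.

z = 0.753

p̂₁ = 424/613 ≈ 0.69168, p̂₂ = 46/71 ≈ 0.64789.
Pooled p̂ = (424+46)/(613+71) = 470/684 = 0.68713.
SE = √(0.214981 × 0.0157158) = 0.05813.
z = (0.69168 − 0.64789)/0.05813 = 0.04379/0.05813 = 0.753.
p-value = P(Z < 0.753) ≈ 0.7744.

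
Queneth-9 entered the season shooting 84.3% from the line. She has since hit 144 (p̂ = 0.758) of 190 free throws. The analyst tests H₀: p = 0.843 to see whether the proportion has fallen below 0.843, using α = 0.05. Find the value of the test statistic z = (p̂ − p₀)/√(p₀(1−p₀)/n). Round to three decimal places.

z = -3.225

p̂ = 144/190 ≈ 0.75789.
Standard error under H₀: √(0.843×0.157/190) = 0.02639.
z = (0.75789 − 0.843)/0.02639 = -0.08511/0.02639 = -3.225.
p-value = P(Z < -3.225) ≈ 0.0006. With α = 0.05, reject H₀.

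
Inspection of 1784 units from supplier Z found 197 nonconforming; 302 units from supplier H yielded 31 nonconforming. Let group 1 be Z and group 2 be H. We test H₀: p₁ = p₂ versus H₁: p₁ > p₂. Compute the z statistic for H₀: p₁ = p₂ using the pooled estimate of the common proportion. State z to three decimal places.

p̂₁ = 197/1784 ≈ 0.11043, p̂₂ = 31/302 ≈ 0.10265.
Pooled p̂ = (197+31)/(1784+302) = 228/2086 = 0.10930.
SE = √(p̂(1−p̂)(1/n₁+1/n₂)) = √(0.10930·0.89070·0.0038718) = √(0.000376933) = 0.01941.
z = (0.11043 − 0.10265)/0.01941 = 0.00778/0.01941 = 0.401.
p-value = P(Z > 0.401) ≈ 0.3444.

z = 0.401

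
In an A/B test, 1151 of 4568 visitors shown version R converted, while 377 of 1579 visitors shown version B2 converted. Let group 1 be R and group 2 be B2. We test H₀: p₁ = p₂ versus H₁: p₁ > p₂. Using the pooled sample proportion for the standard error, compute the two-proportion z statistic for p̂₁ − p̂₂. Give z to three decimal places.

z = 1.047

p̂₁ = 1151/4568 = 0.25197, p̂₂ = 377/1579 = 0.23876.
Pooled p̂ = (1151+377)/(4568+1579) = 1528/6147 = 0.24858.
SE = √(p̂(1−p̂)(1/n₁+1/n₂)) = √(0.24858·0.75142·0.000852226) = √(0.000159184) = 0.01262.
z = (0.25197 − 0.23876)/0.01262 = 0.01321/0.01262 = 1.047.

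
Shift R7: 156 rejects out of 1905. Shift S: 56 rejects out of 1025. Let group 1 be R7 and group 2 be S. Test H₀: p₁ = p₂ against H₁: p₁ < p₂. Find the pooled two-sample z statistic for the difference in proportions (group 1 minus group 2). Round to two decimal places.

z = 2.72

p̂₁ = 156/1905 ≈ 0.08189, p̂₂ = 56/1025 ≈ 0.05463.
Pooled p̂ = (156+56)/(1905+1025) = 212/2930 = 0.07235.
SE = √(p̂(1−p̂)(1/n₁+1/n₂)) = √(0.07235·0.92765·0.00150054) = √(0.000100716) = 0.01004.
z = (0.08189 − 0.05463)/0.01004 = 0.02726/0.01004 = 2.72.
p-value = P(Z < 2.716) ≈ 0.9967.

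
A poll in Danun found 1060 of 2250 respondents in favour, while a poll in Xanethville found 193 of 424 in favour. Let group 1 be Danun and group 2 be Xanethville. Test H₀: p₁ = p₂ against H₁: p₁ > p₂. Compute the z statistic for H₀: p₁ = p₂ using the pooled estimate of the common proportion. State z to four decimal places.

p̂₁ = 1060/2250 = 0.471111, p̂₂ = 193/424 = 0.455189.
Pooled p̂ = (1060+193)/(2250+424) = 1253/2674 = 0.468586.
SE = √(0.249013 × 0.00280294) = 0.026419.
z = (0.471111 − 0.455189)/0.026419 = 0.015922/0.026419 = 0.6027.
p-value = P(Z > 0.603) ≈ 0.2734.

z = 0.6027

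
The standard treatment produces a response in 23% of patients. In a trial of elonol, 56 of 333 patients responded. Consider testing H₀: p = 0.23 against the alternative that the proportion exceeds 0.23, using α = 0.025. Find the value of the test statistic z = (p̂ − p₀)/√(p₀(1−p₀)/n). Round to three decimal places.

z = -2.681

p̂ = 56/333 ≈ 0.16817.
SE = √(p₀(1−p₀)/n) = √(0.1771/333) = 0.02306.
z = (0.16817 − 0.23)/0.02306 = -0.06183/0.02306 = -2.681.
p-value = P(Z > -2.681) ≈ 0.9963; since p > α = 0.025, fail to reject H₀.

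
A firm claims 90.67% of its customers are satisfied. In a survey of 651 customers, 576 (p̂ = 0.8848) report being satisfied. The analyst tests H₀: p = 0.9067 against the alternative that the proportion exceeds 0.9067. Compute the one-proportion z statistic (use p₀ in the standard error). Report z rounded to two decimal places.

p̂ = 576/651 = 0.8848.
Under H₀, SE = √(0.9067·0.0933/651) = √(0.000129946) = 0.0114.
z = (0.8848 − 0.9067)/0.0114 = -0.0219/0.0114 = -1.92.
p-value = P(Z > -1.922) ≈ 0.9727.

z = -1.92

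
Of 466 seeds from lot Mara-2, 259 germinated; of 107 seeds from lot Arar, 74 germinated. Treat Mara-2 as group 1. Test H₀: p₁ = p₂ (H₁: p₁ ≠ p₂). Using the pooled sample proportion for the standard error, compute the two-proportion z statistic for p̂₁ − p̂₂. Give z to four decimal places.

p̂₁ = 259/466 = 0.555794, p̂₂ = 74/107 = 0.691589.
Pooled p̂ = (259+74)/(466+107) = 333/573 = 0.581152.
SE = √(p̂(1−p̂)(1/n₁+1/n₂)) = √(0.581152·0.418848·0.0114917) = √(0.00279725) = 0.052889.
z = (0.555794 − 0.691589)/0.052889 = -0.135795/0.052889 = -2.5675.

z = -2.5675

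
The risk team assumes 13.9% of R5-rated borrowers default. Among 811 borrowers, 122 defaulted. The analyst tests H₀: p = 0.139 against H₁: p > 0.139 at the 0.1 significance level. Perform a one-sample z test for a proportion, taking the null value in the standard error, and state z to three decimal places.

p̂ = 122/811 ≈ 0.15043.
SE = √(p₀(1−p₀)/n) = √(0.11968/811) = 0.01215.
z = (0.15043 − 0.139)/0.01215 = 0.01143/0.01215 = 0.941.
p-value = P(Z > 0.941) ≈ 0.1733; since p > α = 0.1, fail to reject H₀.

z = 0.941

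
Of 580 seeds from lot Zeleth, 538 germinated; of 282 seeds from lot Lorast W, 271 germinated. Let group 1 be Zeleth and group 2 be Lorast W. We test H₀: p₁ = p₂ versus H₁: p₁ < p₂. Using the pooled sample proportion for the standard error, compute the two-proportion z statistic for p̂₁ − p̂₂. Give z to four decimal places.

z = -1.9156

p̂₁ = 538/580 ≈ 0.927586, p̂₂ = 271/282 ≈ 0.960993.
Pooled p̂ = (538+271)/(580+282) = 809/862 = 0.938515.
SE = √(p̂(1−p̂)(1/n₁+1/n₂)) = √(0.938515·0.061485·0.00527024) = √(0.000304117) = 0.017439.
z = (0.927586 − 0.960993)/0.017439 = -0.033407/0.017439 = -1.9156.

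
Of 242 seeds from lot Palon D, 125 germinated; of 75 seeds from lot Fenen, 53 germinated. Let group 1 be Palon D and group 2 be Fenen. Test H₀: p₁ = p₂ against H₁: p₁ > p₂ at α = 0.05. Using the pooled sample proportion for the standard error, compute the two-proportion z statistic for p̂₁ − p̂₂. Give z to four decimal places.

p̂₁ = 125/242 ≈ 0.516529, p̂₂ = 53/75 ≈ 0.706667.
Pooled p̂ = (125+53)/(242+75) = 178/317 = 0.561514.
SE = √(p̂(1−p̂)(1/n₁+1/n₂)) = √(0.561514·0.438486·0.0174656) = √(0.0043003) = 0.065577.
z = (0.516529 − 0.706667)/0.065577 = -0.190138/0.065577 = -2.8995.
p-value = P(Z > -2.899) ≈ 0.9981; since p > α = 0.05, fail to reject H₀.

z = -2.8995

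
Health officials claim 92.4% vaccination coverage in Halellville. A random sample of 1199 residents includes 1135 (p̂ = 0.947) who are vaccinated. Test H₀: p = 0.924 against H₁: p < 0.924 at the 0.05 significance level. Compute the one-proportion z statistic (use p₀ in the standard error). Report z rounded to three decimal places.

p̂ = 1135/1199 = 0.946622.
Under H₀, SE = √(0.924·0.076/1199) = √(5.85688e-05) = 0.007653.
z = (0.946622 − 0.924)/0.007653 = 0.022622/0.007653 = 2.956.
p-value = P(Z < 2.956) ≈ 0.9984; since p > α = 0.05, fail to reject H₀.

z = 2.956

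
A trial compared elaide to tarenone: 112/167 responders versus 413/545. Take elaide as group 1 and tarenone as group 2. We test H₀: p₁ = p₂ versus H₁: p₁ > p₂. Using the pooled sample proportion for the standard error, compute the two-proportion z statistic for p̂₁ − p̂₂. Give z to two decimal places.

p̂₁ = 112/167 = 0.6707, p̂₂ = 413/545 = 0.7578.
Pooled p̂ = (112+413)/(167+545) = 525/712 = 0.7374.
SE = √(p̂(1−p̂)(1/n₁+1/n₂)) = √(0.7374·0.2626·0.00782289) = √(0.00151498) = 0.0389.
z = (0.6707 − 0.7578)/0.0389 = -0.0871/0.0389 = -2.24.

z = -2.24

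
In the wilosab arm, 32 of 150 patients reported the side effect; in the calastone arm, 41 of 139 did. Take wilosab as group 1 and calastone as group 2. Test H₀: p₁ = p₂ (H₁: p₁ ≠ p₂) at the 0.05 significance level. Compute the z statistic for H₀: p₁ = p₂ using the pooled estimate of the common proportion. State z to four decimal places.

p̂₁ = 32/150 = 0.213333, p̂₂ = 41/139 = 0.294964.
Pooled p̂ = (32+41)/(150+139) = 73/289 = 0.252595.
SE = √(0.188791 × 0.0138609) = 0.051155.
z = (0.213333 − 0.294964)/0.051155 = -0.081631/0.051155 = -1.5958.
Two-sided p-value ≈ 2·Φ(−1.596) = 0.1105, so at α = 0.05 we fail to reject H₀.

z = -1.5958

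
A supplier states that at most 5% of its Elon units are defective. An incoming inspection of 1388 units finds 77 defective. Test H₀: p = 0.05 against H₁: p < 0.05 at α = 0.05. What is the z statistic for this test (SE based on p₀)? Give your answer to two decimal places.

z = 0.94

p̂ = 77/1388 = 0.05548.
Standard error under H₀: √(0.05×0.95/1388) = 0.00585.
z = (0.05548 − 0.05)/0.00585 = 0.00548/0.00585 = 0.94.
p-value = P(Z < 0.936) ≈ 0.8254, so at α = 0.05 we fail to reject H₀.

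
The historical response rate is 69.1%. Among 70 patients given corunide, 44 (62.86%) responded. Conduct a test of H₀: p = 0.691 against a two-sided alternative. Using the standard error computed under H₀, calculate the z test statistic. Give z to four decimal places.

p̂ = 44/70 = 0.628571.
Under H₀, SE = √(0.691·0.309/70) = √(0.00305027) = 0.055229.
z = (0.628571 − 0.691)/0.055229 = -0.062429/0.055229 = -1.1304.

z = -1.1304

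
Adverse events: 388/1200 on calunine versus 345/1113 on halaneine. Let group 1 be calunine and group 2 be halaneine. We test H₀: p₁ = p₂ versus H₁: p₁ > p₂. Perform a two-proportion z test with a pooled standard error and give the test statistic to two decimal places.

p̂₁ = 388/1200 ≈ 0.3233, p̂₂ = 345/1113 ≈ 0.3100.
Pooled p̂ = (388+345)/(1200+1113) = 733/2313 = 0.3169.
SE = √(0.216476 × 0.00173181) = 0.0194.
z = (0.3233 − 0.3100)/0.0194 = 0.0133/0.0194 = 0.69.

z = 0.69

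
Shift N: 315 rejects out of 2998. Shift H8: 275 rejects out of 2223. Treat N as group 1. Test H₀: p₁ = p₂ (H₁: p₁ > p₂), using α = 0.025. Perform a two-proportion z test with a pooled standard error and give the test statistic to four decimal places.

p̂₁ = 315/2998 ≈ 0.1050700, p̂₂ = 275/2223 ≈ 0.1237067.
Pooled p̂ = (315+275)/(2998+2223) = 590/5221 = 0.1130052.
SE = √(p̂(1−p̂)(1/n₁+1/n₂)) = √(0.1130052·0.8869948·0.000783398) = √(7.85239e-05) = 0.0088614.
z = (0.1050700 − 0.1237067)/0.0088614 = -0.0186367/0.0088614 = -2.1031.
p-value = P(Z > -2.103) ≈ 0.9823. With α = 0.025, fail to reject H₀.

z = -2.1031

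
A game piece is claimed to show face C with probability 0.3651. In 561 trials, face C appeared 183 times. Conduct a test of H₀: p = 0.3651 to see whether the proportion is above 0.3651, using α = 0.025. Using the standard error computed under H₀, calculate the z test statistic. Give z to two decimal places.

p̂ = 183/561 = 0.32620.
Under H₀, SE = √(0.3651·0.6349/561) = √(0.000413194) = 0.02033.
z = (0.32620 − 0.3651)/0.02033 = -0.03890/0.02033 = -1.91.
p-value = P(Z > -1.914) ≈ 0.9722; since p > α = 0.025, fail to reject H₀.

z = -1.91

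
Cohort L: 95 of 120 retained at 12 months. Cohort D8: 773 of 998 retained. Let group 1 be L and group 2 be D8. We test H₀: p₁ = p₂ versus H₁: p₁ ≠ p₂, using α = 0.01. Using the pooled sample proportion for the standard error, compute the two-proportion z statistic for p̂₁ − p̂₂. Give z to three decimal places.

p̂₁ = 95/120 = 0.79167, p̂₂ = 773/998 = 0.77455.
Pooled p̂ = (95+773)/(120+998) = 868/1118 = 0.77639.
SE = √(p̂(1−p̂)(1/n₁+1/n₂)) = √(0.77639·0.22361·0.00933534) = √(0.00162071) = 0.04026.
z = (0.79167 − 0.77455)/0.04026 = 0.01712/0.04026 = 0.425.
Two-sided p-value ≈ 2·Φ(−0.425) = 0.6707; since p > α = 0.01, fail to reject H₀.

z = 0.425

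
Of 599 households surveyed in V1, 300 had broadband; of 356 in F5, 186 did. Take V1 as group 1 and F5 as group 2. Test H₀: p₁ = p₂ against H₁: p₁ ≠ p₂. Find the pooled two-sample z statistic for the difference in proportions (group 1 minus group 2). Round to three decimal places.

p̂₁ = 300/599 ≈ 0.50083, p̂₂ = 186/356 ≈ 0.52247.
Pooled p̂ = (300+186)/(599+356) = 486/955 = 0.50890.
SE = √(p̂(1−p̂)(1/n₁+1/n₂)) = √(0.50890·0.49110·0.00447844) = √(0.00111925) = 0.03346.
z = (0.50083 − 0.52247)/0.03346 = -0.02164/0.03346 = -0.647.

z = -0.647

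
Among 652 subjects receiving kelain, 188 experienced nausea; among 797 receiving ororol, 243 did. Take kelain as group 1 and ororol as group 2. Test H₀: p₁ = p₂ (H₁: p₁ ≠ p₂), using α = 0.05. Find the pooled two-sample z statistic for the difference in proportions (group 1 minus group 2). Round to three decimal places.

p̂₁ = 188/652 ≈ 0.28834, p̂₂ = 243/797 ≈ 0.30489.
Pooled p̂ = (188+243)/(652+797) = 431/1449 = 0.29745.
SE = √(0.208972 × 0.00278845) = 0.02414.
z = (0.28834 − 0.30489)/0.02414 = -0.01655/0.02414 = -0.686.
Two-sided p-value ≈ 2·Φ(−0.686) = 0.4930, so at α = 0.05 we fail to reject H₀.

z = -0.686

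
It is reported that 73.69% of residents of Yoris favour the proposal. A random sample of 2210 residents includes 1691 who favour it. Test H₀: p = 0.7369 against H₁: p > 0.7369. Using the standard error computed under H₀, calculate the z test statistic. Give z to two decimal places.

z = 3.02

p̂ = 1691/2210 ≈ 0.76516.
Under H₀, SE = √(0.7369·0.2631/2210) = √(8.77278e-05) = 0.00937.
z = (0.76516 − 0.7369)/0.00937 = 0.02826/0.00937 = 3.02.
p-value = P(Z > 3.017) ≈ 0.0013.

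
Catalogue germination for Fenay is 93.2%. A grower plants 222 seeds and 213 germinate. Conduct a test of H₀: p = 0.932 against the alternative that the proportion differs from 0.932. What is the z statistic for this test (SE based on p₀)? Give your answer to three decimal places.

p̂ = 213/222 = 0.95946.
Standard error under H₀: √(0.932×0.068/222) = 0.01690.
z = (0.95946 − 0.932)/0.01690 = 0.02746/0.01690 = 1.625.
Two-sided p-value ≈ 2·Φ(−1.625) = 0.1041.

z = 1.625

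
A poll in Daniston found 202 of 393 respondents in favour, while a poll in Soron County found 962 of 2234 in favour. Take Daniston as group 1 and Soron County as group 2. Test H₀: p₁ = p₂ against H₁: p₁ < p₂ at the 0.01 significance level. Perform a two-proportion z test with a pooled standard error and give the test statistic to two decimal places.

p̂₁ = 202/393 = 0.5140, p̂₂ = 962/2234 = 0.4306.
Pooled p̂ = (202+962)/(393+2234) = 1164/2627 = 0.4431.
SE = √(p̂(1−p̂)(1/n₁+1/n₂)) = √(0.4431·0.5569·0.00299216) = √(0.000738349) = 0.0272.
z = (0.5140 − 0.4306)/0.0272 = 0.0834/0.0272 = 3.07.
p-value = P(Z < 3.068) ≈ 0.9989. With α = 0.01, fail to reject H₀.

z = 3.07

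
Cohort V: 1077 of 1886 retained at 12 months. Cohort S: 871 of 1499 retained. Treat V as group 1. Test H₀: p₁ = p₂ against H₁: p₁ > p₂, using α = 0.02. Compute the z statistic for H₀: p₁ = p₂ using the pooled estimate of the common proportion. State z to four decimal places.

z = -0.5849

p̂₁ = 1077/1886 ≈ 0.571050, p̂₂ = 871/1499 ≈ 0.581054.
Pooled p̂ = (1077+871)/(1886+1499) = 1948/3385 = 0.575480.
SE = √(0.244303 × 0.00119733) = 0.017103.
z = (0.571050 − 0.581054)/0.017103 = -0.010004/0.017103 = -0.5849.
p-value = P(Z > -0.585) ≈ 0.7207. With α = 0.02, fail to reject H₀.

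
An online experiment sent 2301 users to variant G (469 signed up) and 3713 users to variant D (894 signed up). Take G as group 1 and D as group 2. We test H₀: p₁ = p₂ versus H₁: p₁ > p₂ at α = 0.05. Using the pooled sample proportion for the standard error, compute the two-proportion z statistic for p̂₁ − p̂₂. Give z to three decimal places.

z = -3.327

p̂₁ = 469/2301 = 0.20382, p̂₂ = 894/3713 = 0.24078.
Pooled p̂ = (469+894)/(2301+3713) = 1363/6014 = 0.22664.
SE = √(0.175273 × 0.000703918) = 0.01111.
z = (0.20382 − 0.24078)/0.01111 = -0.03696/0.01111 = -3.327.
p-value = P(Z > -3.327) ≈ 0.9996, so at α = 0.05 we fail to reject H₀.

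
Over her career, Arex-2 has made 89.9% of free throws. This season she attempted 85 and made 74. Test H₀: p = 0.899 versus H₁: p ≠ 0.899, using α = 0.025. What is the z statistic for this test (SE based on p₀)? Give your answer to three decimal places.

p̂ = 74/85 ≈ 0.87059.
SE = √(p₀(1−p₀)/n) = √(0.090799/85) = 0.03268.
z = (0.87059 − 0.899)/0.03268 = -0.02841/0.03268 = -0.869.
Two-sided p-value ≈ 2·Φ(−0.869) = 0.3847, so at α = 0.025 we fail to reject H₀.

z = -0.869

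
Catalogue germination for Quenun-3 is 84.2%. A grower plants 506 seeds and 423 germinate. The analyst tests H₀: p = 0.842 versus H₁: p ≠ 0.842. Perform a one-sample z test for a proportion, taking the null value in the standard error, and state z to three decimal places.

p̂ = 423/506 ≈ 0.83597.
Standard error under H₀: √(0.842×0.158/506) = 0.01621.
z = (0.83597 − 0.842)/0.01621 = -0.00603/0.01621 = -0.372.

z = -0.372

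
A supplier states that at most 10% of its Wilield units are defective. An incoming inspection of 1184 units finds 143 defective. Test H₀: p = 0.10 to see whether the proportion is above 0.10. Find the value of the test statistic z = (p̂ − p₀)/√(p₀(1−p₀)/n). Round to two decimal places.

z = 2.38

p̂ = 143/1184 ≈ 0.12078.
SE = √(p₀(1−p₀)/n) = √(0.09/1184) = 0.00872.
z = (0.12078 − 0.1)/0.00872 = 0.02078/0.00872 = 2.38.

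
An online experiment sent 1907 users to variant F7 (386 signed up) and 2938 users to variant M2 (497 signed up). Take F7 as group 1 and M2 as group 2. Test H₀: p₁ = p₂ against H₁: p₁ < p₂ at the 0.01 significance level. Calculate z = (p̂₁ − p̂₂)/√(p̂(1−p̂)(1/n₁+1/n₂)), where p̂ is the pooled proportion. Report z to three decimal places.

z = 2.929

p̂₁ = 386/1907 = 0.202412, p̂₂ = 497/2938 = 0.169163.
Pooled p̂ = (386+497)/(1907+2938) = 883/4845 = 0.182250.
SE = √(0.149035 × 0.000864751) = 0.011352.
z = (0.202412 − 0.169163)/0.011352 = 0.033249/0.011352 = 2.929.
p-value = P(Z < 2.929) ≈ 0.9983; since p > α = 0.01, fail to reject H₀.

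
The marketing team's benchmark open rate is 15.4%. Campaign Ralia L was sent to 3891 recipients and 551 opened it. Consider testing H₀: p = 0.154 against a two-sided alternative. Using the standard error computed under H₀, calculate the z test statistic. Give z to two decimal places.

z = -2.14

p̂ = 551/3891 = 0.1416.
Under H₀, SE = √(0.154·0.846/3891) = √(3.34834e-05) = 0.0058.
z = (0.1416 − 0.154)/0.0058 = -0.0124/0.0058 = -2.14.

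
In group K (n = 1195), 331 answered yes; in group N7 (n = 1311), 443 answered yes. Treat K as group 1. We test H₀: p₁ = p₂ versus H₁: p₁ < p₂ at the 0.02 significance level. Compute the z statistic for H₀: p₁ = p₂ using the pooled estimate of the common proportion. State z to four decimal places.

z = -3.2969

p̂₁ = 331/1195 ≈ 0.276987, p̂₂ = 443/1311 ≈ 0.337910.
Pooled p̂ = (331+443)/(1195+1311) = 774/2506 = 0.308859.
SE = √(p̂(1−p̂)(1/n₁+1/n₂)) = √(0.308859·0.691141·0.0015996) = √(0.000341458) = 0.018479.
z = (0.276987 − 0.337910)/0.018479 = -0.060923/0.018479 = -3.2969.
p-value = P(Z < -3.297) ≈ 0.0005, so at α = 0.02 we reject H₀.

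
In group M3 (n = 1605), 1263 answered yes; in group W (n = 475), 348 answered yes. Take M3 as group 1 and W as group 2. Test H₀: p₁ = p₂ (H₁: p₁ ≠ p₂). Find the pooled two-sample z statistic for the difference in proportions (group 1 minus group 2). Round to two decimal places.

z = 2.49

p̂₁ = 1263/1605 ≈ 0.7869, p̂₂ = 348/475 ≈ 0.7326.
Pooled p̂ = (1263+348)/(1605+475) = 1611/2080 = 0.7745.
SE = √(p̂(1−p̂)(1/n₁+1/n₂)) = √(0.7745·0.2255·0.00272832) = √(0.000476471) = 0.0218.
z = (0.7869 − 0.7326)/0.0218 = 0.0543/0.0218 = 2.49.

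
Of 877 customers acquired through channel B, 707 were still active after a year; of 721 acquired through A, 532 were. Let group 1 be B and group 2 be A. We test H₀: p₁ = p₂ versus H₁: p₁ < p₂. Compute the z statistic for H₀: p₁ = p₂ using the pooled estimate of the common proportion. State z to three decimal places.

z = 3.255

p̂₁ = 707/877 = 0.80616, p̂₂ = 532/721 = 0.73786.
Pooled p̂ = (707+532)/(877+721) = 1239/1598 = 0.77534.
SE = √(0.174186 × 0.00252721) = 0.02098.
z = (0.80616 − 0.73786)/0.02098 = 0.06830/0.02098 = 3.255.
p-value = P(Z < 3.255) ≈ 0.9994.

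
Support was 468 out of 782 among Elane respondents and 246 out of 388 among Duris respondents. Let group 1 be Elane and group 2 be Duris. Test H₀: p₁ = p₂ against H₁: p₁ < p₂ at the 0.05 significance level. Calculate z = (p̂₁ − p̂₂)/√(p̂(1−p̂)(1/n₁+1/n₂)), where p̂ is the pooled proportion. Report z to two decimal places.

p̂₁ = 468/782 ≈ 0.5985, p̂₂ = 246/388 ≈ 0.6340.
Pooled p̂ = (468+246)/(782+388) = 714/1170 = 0.6103.
SE = √(p̂(1−p̂)(1/n₁+1/n₂)) = √(0.6103·0.3897·0.00385609) = √(0.000917147) = 0.0303.
z = (0.5985 − 0.6340)/0.0303 = -0.0355/0.0303 = -1.17.
p-value = P(Z < -1.174) ≈ 0.1202, so at α = 0.05 we fail to reject H₀.

z = -1.17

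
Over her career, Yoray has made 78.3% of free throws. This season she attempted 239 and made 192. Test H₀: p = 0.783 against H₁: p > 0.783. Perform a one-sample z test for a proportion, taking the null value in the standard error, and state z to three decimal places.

z = 0.763

p̂ = 192/239 = 0.80335.
Under H₀, SE = √(0.783·0.217/239) = √(0.000710925) = 0.02666.
z = (0.80335 − 0.783)/0.02666 = 0.02035/0.02666 = 0.763.
p-value = P(Z > 0.763) ≈ 0.2227.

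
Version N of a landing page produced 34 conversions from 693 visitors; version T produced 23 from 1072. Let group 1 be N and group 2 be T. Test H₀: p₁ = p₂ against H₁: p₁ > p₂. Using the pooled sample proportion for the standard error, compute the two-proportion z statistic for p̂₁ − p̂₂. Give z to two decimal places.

z = 3.20

p̂₁ = 34/693 = 0.04906, p̂₂ = 23/1072 = 0.02146.
Pooled p̂ = (34+23)/(693+1072) = 57/1765 = 0.03229.
SE = √(0.0312517 × 0.00237584) = 0.00862.
z = (0.04906 − 0.02146)/0.00862 = 0.02760/0.00862 = 3.20.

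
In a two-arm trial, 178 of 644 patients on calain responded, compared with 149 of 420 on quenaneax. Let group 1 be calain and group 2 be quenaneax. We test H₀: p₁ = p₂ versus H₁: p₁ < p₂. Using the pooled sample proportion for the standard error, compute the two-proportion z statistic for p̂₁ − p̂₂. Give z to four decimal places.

z = -2.7080

p̂₁ = 178/644 = 0.276398, p̂₂ = 149/420 = 0.354762.
Pooled p̂ = (178+149)/(644+420) = 327/1064 = 0.307331.
SE = √(p̂(1−p̂)(1/n₁+1/n₂)) = √(0.307331·0.692669·0.00393375) = √(0.000837411) = 0.028938.
z = (0.276398 − 0.354762)/0.028938 = -0.078364/0.028938 = -2.7080.
p-value = P(Z < -2.708) ≈ 0.0034.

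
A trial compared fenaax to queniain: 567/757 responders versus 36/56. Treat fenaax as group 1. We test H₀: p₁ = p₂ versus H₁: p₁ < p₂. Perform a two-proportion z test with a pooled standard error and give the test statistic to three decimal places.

z = 1.751

p̂₁ = 567/757 ≈ 0.74901, p̂₂ = 36/56 ≈ 0.64286.
Pooled p̂ = (567+36)/(757+56) = 603/813 = 0.74170.
SE = √(0.191582 × 0.0191781) = 0.06062.
z = (0.74901 − 0.64286)/0.06062 = 0.10615/0.06062 = 1.751.
p-value = P(Z < 1.751) ≈ 0.9600.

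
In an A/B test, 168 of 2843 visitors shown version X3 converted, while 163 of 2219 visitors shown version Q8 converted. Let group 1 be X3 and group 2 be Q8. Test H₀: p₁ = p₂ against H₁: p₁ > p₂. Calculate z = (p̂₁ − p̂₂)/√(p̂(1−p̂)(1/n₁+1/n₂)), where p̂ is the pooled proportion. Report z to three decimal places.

p̂₁ = 168/2843 ≈ 0.059093, p̂₂ = 163/2219 ≈ 0.073457.
Pooled p̂ = (168+163)/(2843+2219) = 331/5062 = 0.065389.
SE = √(0.0611134 × 0.000802395) = 0.007003.
z = (0.059093 − 0.073457)/0.007003 = -0.014364/0.007003 = -2.051.

z = -2.051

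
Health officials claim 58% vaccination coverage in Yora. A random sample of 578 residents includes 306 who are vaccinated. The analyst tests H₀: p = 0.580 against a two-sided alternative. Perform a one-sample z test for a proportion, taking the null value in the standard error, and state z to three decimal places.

z = -2.464

p̂ = 306/578 ≈ 0.52941.
Standard error under H₀: √(0.58×0.42/578) = 0.02053.
z = (0.52941 − 0.58)/0.02053 = -0.05059/0.02053 = -2.464.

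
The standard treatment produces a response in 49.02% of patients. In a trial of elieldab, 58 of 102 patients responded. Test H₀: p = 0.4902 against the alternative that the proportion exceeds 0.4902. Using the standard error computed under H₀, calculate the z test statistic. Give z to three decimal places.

z = 1.584

p̂ = 58/102 ≈ 0.56863.
Standard error under H₀: √(0.4902×0.5098/102) = 0.04950.
z = (0.56863 − 0.4902)/0.04950 = 0.07843/0.04950 = 1.584.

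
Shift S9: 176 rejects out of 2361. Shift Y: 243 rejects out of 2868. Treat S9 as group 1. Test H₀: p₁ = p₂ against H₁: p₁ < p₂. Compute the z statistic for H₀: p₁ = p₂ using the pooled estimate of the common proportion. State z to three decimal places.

p̂₁ = 176/2361 ≈ 0.074545, p̂₂ = 243/2868 ≈ 0.084728.
Pooled p̂ = (176+243)/(2361+2868) = 419/5229 = 0.080130.
SE = √(p̂(1−p̂)(1/n₁+1/n₂)) = √(0.080130·0.919870·0.000772224) = √(5.69201e-05) = 0.007545.
z = (0.074545 − 0.084728)/0.007545 = -0.010183/0.007545 = -1.350.
p-value = P(Z < -1.350) ≈ 0.0885.

z = -1.350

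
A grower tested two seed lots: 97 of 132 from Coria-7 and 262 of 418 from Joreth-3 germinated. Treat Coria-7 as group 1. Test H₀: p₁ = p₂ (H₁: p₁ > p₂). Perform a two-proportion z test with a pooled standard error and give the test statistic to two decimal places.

z = 2.27

p̂₁ = 97/132 = 0.7348, p̂₂ = 262/418 = 0.6268.
Pooled p̂ = (97+262)/(132+418) = 359/550 = 0.6527.
SE = √(p̂(1−p̂)(1/n₁+1/n₂)) = √(0.6527·0.3473·0.0099681) = √(0.00225951) = 0.0475.
z = (0.7348 − 0.6268)/0.0475 = 0.1080/0.0475 = 2.27.
p-value = P(Z > 2.273) ≈ 0.0115.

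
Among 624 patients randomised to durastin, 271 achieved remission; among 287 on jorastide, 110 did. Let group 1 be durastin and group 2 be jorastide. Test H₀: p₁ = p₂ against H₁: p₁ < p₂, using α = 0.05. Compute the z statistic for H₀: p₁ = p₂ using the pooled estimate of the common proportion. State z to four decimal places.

z = 1.4502

p̂₁ = 271/624 = 0.434295, p̂₂ = 110/287 = 0.383275.
Pooled p̂ = (271+110)/(624+287) = 381/911 = 0.418222.
SE = √(p̂(1−p̂)(1/n₁+1/n₂)) = √(0.418222·0.581778·0.00508688) = √(0.0012377) = 0.035181.
z = (0.434295 − 0.383275)/0.035181 = 0.051020/0.035181 = 1.4502.
p-value = P(Z < 1.450) ≈ 0.9265. With α = 0.05, fail to reject H₀.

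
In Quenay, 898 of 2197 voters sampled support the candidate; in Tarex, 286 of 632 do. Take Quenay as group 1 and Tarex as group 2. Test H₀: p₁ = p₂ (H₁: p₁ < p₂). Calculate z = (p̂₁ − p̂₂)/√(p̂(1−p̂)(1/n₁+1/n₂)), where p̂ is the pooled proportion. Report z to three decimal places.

p̂₁ = 898/2197 ≈ 0.408739, p̂₂ = 286/632 ≈ 0.452532.
Pooled p̂ = (898+286)/(2197+632) = 1184/2829 = 0.418522.
SE = √(0.243361 × 0.00203744) = 0.022267.
z = (0.408739 − 0.452532)/0.022267 = -0.043793/0.022267 = -1.967.
p-value = P(Z < -1.967) ≈ 0.0246.

z = -1.967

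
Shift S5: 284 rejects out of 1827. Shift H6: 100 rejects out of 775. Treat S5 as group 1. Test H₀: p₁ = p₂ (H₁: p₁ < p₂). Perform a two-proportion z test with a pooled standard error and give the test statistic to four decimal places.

p̂₁ = 284/1827 = 0.155446, p̂₂ = 100/775 = 0.129032.
Pooled p̂ = (284+100)/(1827+775) = 384/2602 = 0.147579.
SE = √(0.125799 × 0.00183767) = 0.015205.
z = (0.155446 − 0.129032)/0.015205 = 0.026414/0.015205 = 1.7372.

z = 1.7372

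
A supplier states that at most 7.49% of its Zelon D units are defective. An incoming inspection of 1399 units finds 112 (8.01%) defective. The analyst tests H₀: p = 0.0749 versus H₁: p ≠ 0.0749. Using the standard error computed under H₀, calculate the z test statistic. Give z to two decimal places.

z = 0.73

p̂ = 112/1399 ≈ 0.08006.
Standard error under H₀: √(0.0749×0.9251/1399) = 0.00704.
z = (0.08006 − 0.0749)/0.00704 = 0.00516/0.00704 = 0.73.
p-value = 2·P(Z > 0.733) ≈ 0.4637.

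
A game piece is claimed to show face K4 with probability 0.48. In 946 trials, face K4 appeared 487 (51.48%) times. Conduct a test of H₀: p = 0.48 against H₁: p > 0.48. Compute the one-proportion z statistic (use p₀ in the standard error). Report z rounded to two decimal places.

p̂ = 487/946 = 0.51480.
SE = √(p₀(1−p₀)/n) = √(0.2496/946) = 0.01624.
z = (0.51480 − 0.48)/0.01624 = 0.03480/0.01624 = 2.14.

z = 2.14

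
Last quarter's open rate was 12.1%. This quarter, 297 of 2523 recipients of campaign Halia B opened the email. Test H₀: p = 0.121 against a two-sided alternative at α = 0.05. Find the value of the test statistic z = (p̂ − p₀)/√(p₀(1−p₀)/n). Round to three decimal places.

z = -0.506

p̂ = 297/2523 ≈ 0.117717.
SE = √(p₀(1−p₀)/n) = √(0.10636/2523) = 0.006493.
z = (0.117717 − 0.121)/0.006493 = -0.003283/0.006493 = -0.506.
Two-sided p-value ≈ 2·Φ(−0.506) = 0.6131, so at α = 0.05 we fail to reject H₀.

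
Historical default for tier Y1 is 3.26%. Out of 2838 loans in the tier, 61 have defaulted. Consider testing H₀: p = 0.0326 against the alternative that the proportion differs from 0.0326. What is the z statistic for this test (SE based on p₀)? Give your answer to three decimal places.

z = -3.332

p̂ = 61/2838 ≈ 0.0214940.
Under H₀, SE = √(0.0326·0.9674/2838) = √(1.11125e-05) = 0.0033335.
z = (0.0214940 − 0.0326)/0.0033335 = -0.0111060/0.0033335 = -3.332.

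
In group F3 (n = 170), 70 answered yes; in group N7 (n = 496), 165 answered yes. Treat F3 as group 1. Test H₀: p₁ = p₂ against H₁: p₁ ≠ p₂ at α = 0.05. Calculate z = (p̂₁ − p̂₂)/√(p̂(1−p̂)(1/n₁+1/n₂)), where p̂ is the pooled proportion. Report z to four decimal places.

p̂₁ = 70/170 ≈ 0.411765, p̂₂ = 165/496 ≈ 0.332661.
Pooled p̂ = (70+165)/(170+496) = 235/666 = 0.352853.
SE = √(0.228348 × 0.00789848) = 0.042469.
z = (0.411765 − 0.332661)/0.042469 = 0.079104/0.042469 = 1.8626.
p-value = 2·P(Z > 1.863) ≈ 0.0625; since p > α = 0.05, fail to reject H₀.

z = 1.8626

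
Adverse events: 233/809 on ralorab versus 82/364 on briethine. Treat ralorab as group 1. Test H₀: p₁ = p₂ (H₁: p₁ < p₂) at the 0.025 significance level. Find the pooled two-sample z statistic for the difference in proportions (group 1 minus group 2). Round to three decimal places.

p̂₁ = 233/809 = 0.28801, p̂₂ = 82/364 = 0.22527.
Pooled p̂ = (233+82)/(809+364) = 315/1173 = 0.26854.
SE = √(p̂(1−p̂)(1/n₁+1/n₂)) = √(0.26854·0.73146·0.00398335) = √(0.000782438) = 0.02797.
z = (0.28801 − 0.22527)/0.02797 = 0.06274/0.02797 = 2.243.
p-value = P(Z < 2.243) ≈ 0.9875, so at α = 0.025 we fail to reject H₀.

z = 2.243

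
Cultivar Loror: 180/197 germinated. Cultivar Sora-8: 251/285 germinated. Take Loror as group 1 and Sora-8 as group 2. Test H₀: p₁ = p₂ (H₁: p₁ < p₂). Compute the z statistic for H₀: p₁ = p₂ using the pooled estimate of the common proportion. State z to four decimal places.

z = 1.1580

p̂₁ = 180/197 ≈ 0.913706, p̂₂ = 251/285 ≈ 0.880702.
Pooled p̂ = (180+251)/(197+285) = 431/482 = 0.894191.
SE = √(0.0946136 × 0.00858491) = 0.028500.
z = (0.913706 − 0.880702)/0.028500 = 0.033004/0.028500 = 1.1580.
p-value = P(Z < 1.158) ≈ 0.8766.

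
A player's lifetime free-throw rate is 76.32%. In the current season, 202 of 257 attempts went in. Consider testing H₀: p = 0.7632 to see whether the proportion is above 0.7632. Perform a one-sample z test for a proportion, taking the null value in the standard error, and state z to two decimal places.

p̂ = 202/257 = 0.7860.
SE = √(p₀(1−p₀)/n) = √(0.18073/257) = 0.0265.
z = (0.7860 − 0.7632)/0.0265 = 0.0228/0.0265 = 0.86.
p-value = P(Z > 0.859) ≈ 0.1950.

z = 0.86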